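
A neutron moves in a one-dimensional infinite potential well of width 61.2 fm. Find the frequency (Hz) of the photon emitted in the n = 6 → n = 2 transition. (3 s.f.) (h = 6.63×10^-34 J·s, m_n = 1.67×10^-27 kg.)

E_1 = h²/(8m_nL²) = 8.785×10^-15 J and ΔE = (6² − 2²)E_1 = 2.811×10^-13 J.
f = ΔE/h = 2.811×10^-13/6.63×10^-34 = 4.24×10^20 Hz.

f = 4.24×10^20 Hz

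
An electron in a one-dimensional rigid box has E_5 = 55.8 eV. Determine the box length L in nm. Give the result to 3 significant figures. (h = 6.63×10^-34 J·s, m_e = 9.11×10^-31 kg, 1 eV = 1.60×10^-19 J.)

L = 0.411 nm

From E_n = n²h²/(8m_eL²), L = n·h/√(8m_eE_n).
E_5 = 55.8 eV = 8.928×10^-18 J, so L = 5·6.63×10^-34/√(8·9.11×10^-31·8.928×10^-18) = 4.11×10^-10 m = 0.411 nm.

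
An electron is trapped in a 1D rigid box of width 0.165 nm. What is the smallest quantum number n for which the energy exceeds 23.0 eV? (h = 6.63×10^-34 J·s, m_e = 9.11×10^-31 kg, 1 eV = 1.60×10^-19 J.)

E_1 = h²/(8m_eL²) = 2.215×10^-18 J = 13.84 eV.
Need n² > 23.0/13.84 = 1.662, i.e. n > 1.289.
The smallest integer satisfying this is n = 2.

n = 2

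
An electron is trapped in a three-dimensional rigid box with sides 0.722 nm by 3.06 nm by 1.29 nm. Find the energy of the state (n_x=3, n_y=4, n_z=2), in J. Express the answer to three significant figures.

E = 1.29×10^-18 J

For a 3D rectangular well E = (h²/8m_e)·Σ n_i²/L_i² = (6.626×10^-34)²/(8·9.109×10^-31) · [3²/(0.722 nm)² + 4²/(3.06 nm)² + 2²/(1.29 nm)²].
Evaluating gives E = 1.29×10^-18 J.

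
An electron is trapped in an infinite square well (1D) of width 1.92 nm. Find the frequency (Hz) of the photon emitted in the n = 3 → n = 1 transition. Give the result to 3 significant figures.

f = 1.97×10^14 Hz

E_1 = h²/(8m_eL²) = 1.634×10^-20 J and ΔE = (3² − 1²)E_1 = 1.307×10^-19 J.
f = ΔE/h = 1.307×10^-19/6.626×10^-34 = 1.97×10^14 Hz.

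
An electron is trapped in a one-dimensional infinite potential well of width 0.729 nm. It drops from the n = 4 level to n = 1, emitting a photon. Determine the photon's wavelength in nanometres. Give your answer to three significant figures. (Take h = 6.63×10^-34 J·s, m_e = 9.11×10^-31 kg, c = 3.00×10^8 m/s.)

E_1 = h²/(8m_eL²) = 1.135×10^-19 J, so ΔE = (4² − 1²)E_1 = 1.702×10^-18 J.
λ = hc/ΔE = (6.63×10^-34·3.00×10^8)/1.702×10^-18 = 1.17×10^-7 m = 117 nm.

λ = 117 nm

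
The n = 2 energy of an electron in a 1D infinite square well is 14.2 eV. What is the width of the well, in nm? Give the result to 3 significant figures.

L = 0.325 nm

From E_n = n²h²/(8m_eL²), L = n·h/√(8m_eE_n).
E_2 = 14.2 eV = 2.275×10^-18 J, so L = 2·6.626×10^-34/√(8·9.109×10^-31·2.275×10^-18) = 3.25×10^-10 m = 0.325 nm.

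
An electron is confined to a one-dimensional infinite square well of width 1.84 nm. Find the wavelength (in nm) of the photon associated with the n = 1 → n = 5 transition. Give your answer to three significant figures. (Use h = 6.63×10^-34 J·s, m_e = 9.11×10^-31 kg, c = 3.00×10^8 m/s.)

λ = 465 nm

E_1 = h²/(8m_eL²) = 1.781×10^-20 J, so ΔE = (5² − 1²)E_1 = 4.274×10^-19 J.
λ = hc/ΔE = (6.63×10^-34·3.00×10^8)/4.274×10^-19 = 4.65×10^-7 m = 465 nm.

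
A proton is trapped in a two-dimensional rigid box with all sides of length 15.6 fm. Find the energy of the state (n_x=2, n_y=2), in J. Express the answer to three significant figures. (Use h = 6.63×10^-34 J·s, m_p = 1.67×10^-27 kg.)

For a 2D rectangular well E = (h²/8m_p)·Σ n_i²/L_i² = (6.63×10^-34)²/(8·1.67×10^-27) · [2²/(15.6 fm)² + 2²/(15.6 fm)²].
Evaluating gives E = 1.08×10^-12 J.

E = 1.08×10^-12 J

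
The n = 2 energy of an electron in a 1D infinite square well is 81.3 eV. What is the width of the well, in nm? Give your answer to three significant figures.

From E_n = n²h²/(8m_eL²), L = n·h/√(8m_eE_n).
E_2 = 81.3 eV = 1.302×10^-17 J, so L = 2·6.626×10^-34/√(8·9.109×10^-31·1.302×10^-17) = 1.36×10^-10 m = 0.136 nm.

L = 0.136 nm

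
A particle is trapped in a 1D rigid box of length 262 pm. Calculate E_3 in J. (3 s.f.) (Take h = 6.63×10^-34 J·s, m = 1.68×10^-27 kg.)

For an infinite well E_n = n²h²/(8mL²), so E_1 = h²/(8mL²) = (6.63×10^-34)²/(8·1.68×10^-27·(2.62×10^-10 m)²) = 4.765×10^-22 J.
Then E_3 = 3²·E_1 = 9·4.765×10^-22 J = 4.29×10^-21 J.

E_3 = 4.29×10^-21 J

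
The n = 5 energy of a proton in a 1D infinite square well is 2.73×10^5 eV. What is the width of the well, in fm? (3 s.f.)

From E_n = n²h²/(8m_pL²), L = n·h/√(8m_pE_n).
E_5 = 2.73×10^5 eV = 4.373×10^-14 J, so L = 5·6.626×10^-34/√(8·1.673×10^-27·4.373×10^-14) = 1.37×10^-13 m = 137 fm.

L = 137 fm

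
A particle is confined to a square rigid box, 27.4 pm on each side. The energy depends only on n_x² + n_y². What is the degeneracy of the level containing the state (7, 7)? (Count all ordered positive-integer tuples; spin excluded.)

degeneracy = 1

The level has n_x² + n_y² = 98. The ordered positive-integer solutions are (7, 7).
That gives 1 state.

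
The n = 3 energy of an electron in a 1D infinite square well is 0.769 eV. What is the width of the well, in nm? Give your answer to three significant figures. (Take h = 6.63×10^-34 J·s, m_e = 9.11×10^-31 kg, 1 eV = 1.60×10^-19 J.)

From E_n = n²h²/(8m_eL²), L = n·h/√(8m_eE_n).
E_3 = 0.769 eV = 1.230×10^-19 J, so L = 3·6.63×10^-34/√(8·9.11×10^-31·1.230×10^-19) = 2.10×10^-9 m = 2.10 nm.

L = 2.10 nm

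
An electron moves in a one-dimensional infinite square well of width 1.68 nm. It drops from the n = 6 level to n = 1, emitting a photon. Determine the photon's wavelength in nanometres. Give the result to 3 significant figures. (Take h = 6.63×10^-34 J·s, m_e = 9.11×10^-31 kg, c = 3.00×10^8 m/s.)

λ = 266 nm

E_1 = h²/(8m_eL²) = 2.137×10^-20 J, so ΔE = (6² − 1²)E_1 = 7.480×10^-19 J.
λ = hc/ΔE = (6.63×10^-34·3.00×10^8)/7.480×10^-19 = 2.66×10^-7 m = 266 nm.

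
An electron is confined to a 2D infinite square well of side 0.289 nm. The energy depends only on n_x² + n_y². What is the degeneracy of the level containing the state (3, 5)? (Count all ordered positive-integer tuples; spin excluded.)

degeneracy = 2

The level has n_x² + n_y² = 34. The ordered positive-integer solutions are (3, 5), (5, 3).
That gives 2 states.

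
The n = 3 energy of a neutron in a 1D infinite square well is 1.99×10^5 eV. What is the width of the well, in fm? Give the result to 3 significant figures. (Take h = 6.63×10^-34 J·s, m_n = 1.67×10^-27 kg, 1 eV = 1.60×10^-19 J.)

From E_n = n²h²/(8m_nL²), L = n·h/√(8m_nE_n).
E_3 = 1.99×10^5 eV = 3.184×10^-14 J, so L = 3·6.63×10^-34/√(8·1.67×10^-27·3.184×10^-14) = 9.64×10^-14 m = 96.4 fm.

L = 96.4 fm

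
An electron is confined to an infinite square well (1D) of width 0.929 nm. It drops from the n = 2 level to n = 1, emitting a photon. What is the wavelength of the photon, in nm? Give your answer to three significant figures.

E_1 = h²/(8m_eL²) = 6.981×10^-20 J, so ΔE = (2² − 1²)E_1 = 2.094×10^-19 J.
λ = hc/ΔE = (6.626×10^-34·2.998×10^8)/2.094×10^-19 = 9.49×10^-7 m = 949 nm.

λ = 949 nm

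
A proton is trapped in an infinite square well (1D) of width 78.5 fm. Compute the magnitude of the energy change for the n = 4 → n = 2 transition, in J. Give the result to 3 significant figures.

E_1 = h²/(8m_pL²) = 5.323×10^-15 J.
|ΔE| = |4² − 2²|·E_1 = 12·5.323×10^-15 J = 6.39×10^-14 J.

|ΔE| = 6.39×10^-14 J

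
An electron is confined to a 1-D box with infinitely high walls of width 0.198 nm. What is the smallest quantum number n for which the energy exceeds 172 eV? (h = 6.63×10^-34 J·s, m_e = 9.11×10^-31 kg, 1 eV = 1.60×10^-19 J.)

n = 5

E_1 = h²/(8m_eL²) = 1.538×10^-18 J = 9.613 eV.
Need n² > 172/9.613 = 17.89, i.e. n > 4.230.
The smallest integer satisfying this is n = 5.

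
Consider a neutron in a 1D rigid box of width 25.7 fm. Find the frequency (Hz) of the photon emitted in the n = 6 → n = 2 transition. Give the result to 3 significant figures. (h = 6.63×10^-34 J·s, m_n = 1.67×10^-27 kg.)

E_1 = h²/(8m_nL²) = 4.981×10^-14 J and ΔE = (6² − 2²)E_1 = 1.594×10^-12 J.
f = ΔE/h = 1.594×10^-12/6.63×10^-34 = 2.40×10^21 Hz.

f = 2.40×10^21 Hz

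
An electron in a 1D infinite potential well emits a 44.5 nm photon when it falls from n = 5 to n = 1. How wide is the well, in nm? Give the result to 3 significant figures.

L = 0.569 nm

The photon carries ΔE = hc/λ = 6.626×10^-34·2.998×10^8/4.45×10^-8 m = 4.464×10^-18 J.
Since ΔE = (5² − 1²)E_1, E_1 = 1.860×10^-19 J, and L = h/√(8m_eE_1) = 5.69×10^-10 m = 0.569 nm.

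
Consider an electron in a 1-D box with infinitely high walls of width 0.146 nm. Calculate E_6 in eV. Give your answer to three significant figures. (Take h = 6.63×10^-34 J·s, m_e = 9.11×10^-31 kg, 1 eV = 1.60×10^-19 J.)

E_6 = 637 eV

For an infinite well E_n = n²h²/(8m_eL²), so E_1 = h²/(8m_eL²) = (6.63×10^-34)²/(8·9.11×10^-31·(1.46×10^-10 m)²) = 2.830×10^-18 J.
Then E_6 = 6²·E_1 = 36·2.830×10^-18 J = 1.019×10^-16 J.
Converting, E_6 = 1.019×10^-16 J / (1.60×10^-19 J/eV) = 637 eV.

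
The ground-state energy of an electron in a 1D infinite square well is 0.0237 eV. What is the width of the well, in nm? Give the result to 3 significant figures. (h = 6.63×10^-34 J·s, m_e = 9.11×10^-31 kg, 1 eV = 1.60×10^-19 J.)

L = 3.99 nm

From E_n = n²h²/(8m_eL²), L = n·h/√(8m_eE_n).
E_1 = 0.0237 eV = 3.792×10^-21 J, so L = 1·6.63×10^-34/√(8·9.11×10^-31·3.792×10^-21) = 3.99×10^-9 m = 3.99 nm.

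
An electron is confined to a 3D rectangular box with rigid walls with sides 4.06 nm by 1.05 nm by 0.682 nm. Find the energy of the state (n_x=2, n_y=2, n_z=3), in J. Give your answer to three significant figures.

E = 1.40×10^-18 J

For a 3D rectangular well E = (h²/8m_e)·Σ n_i²/L_i² = (6.626×10^-34)²/(8·9.109×10^-31) · [2²/(4.06 nm)² + 2²/(1.05 nm)² + 3²/(0.682 nm)²].
Evaluating gives E = 1.40×10^-18 J.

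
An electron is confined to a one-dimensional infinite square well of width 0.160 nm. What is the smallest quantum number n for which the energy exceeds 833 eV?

n = 8

E_1 = h²/(8m_eL²) = 2.353×10^-18 J = 14.69 eV.
Need n² > 833/14.69 = 56.71, i.e. n > 7.531.
The smallest integer satisfying this is n = 8.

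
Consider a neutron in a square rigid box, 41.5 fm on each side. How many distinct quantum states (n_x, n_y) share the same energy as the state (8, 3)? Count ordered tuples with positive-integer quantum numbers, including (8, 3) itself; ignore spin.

The level has n_x² + n_y² = 73. The ordered positive-integer solutions are (3, 8), (8, 3).
That gives 2 states.

degeneracy = 2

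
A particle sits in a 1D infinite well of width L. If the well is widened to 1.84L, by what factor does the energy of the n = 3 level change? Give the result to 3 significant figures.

0.295

E_n ∝ 1/L², so the energy scales by 1/1.84² = 0.295.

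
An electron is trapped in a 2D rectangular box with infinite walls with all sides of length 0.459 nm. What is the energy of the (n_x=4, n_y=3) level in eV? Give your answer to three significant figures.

For a 2D rectangular well E = (h²/8m_e)·Σ n_i²/L_i² = (6.626×10^-34)²/(8·9.109×10^-31) · [4²/(0.459 nm)² + 3²/(0.459 nm)²].
Evaluating gives E = 7.149×10^-18 J = 44.6 eV.

E = 44.6 eV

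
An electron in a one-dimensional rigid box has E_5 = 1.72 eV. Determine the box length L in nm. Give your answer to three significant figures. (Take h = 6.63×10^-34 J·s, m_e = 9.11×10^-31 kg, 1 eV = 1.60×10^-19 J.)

L = 2.34 nm

From E_n = n²h²/(8m_eL²), L = n·h/√(8m_eE_n).
E_5 = 1.72 eV = 2.752×10^-19 J, so L = 5·6.63×10^-34/√(8·9.11×10^-31·2.752×10^-19) = 2.34×10^-9 m = 2.34 nm.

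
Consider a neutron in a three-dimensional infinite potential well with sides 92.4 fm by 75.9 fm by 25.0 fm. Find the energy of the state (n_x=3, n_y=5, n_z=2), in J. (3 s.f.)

For a 3D rectangular well E = (h²/8m_n)·Σ n_i²/L_i² = (6.626×10^-34)²/(8·1.675×10^-27) · [3²/(92.4 fm)² + 5²/(75.9 fm)² + 2²/(25.0 fm)²].
Evaluating gives E = 3.86×10^-13 J.

E = 3.86×10^-13 J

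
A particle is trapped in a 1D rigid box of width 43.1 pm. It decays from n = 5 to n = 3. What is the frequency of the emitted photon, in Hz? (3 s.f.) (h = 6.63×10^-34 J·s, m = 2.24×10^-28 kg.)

E_1 = h²/(8mL²) = 1.320×10^-19 J and ΔE = (5² − 3²)E_1 = 2.112×10^-18 J.
f = ΔE/h = 2.112×10^-18/6.63×10^-34 = 3.19×10^15 Hz.

f = 3.19×10^15 Hz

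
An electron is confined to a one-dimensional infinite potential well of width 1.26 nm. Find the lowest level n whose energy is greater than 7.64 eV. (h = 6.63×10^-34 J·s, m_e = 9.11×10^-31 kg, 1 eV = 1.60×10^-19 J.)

E_1 = h²/(8m_eL²) = 3.799×10^-20 J = 0.2374 eV.
Need n² > 7.64/0.2374 = 32.18, i.e. n > 5.673.
The smallest integer satisfying this is n = 6.

n = 6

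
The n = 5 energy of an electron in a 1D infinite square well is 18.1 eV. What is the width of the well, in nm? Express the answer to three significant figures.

From E_n = n²h²/(8m_eL²), L = n·h/√(8m_eE_n).
E_5 = 18.1 eV = 2.900×10^-18 J, so L = 5·6.626×10^-34/√(8·9.109×10^-31·2.900×10^-18) = 7.21×10^-10 m = 0.721 nm.

L = 0.721 nm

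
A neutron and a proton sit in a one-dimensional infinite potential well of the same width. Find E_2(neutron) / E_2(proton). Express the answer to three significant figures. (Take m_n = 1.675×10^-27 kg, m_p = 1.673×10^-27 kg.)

0.999

E_n ∝ 1/m at fixed n and L, so the ratio is m_p/m_n = 1.673×10^-27/1.675×10^-27 = 0.999.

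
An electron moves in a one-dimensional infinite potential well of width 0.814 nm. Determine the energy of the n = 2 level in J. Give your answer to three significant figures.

For an infinite well E_n = n²h²/(8m_eL²), so E_1 = h²/(8m_eL²) = (6.626×10^-34)²/(8·9.109×10^-31·(8.14×10^-10 m)²) = 9.093×10^-20 J.
Then E_2 = 2²·E_1 = 4·9.093×10^-20 J = 3.64×10^-19 J.

E_2 = 3.64×10^-19 J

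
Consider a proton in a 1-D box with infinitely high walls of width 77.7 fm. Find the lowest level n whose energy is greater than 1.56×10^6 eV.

n = 7

E_1 = h²/(8m_pL²) = 5.433×10^-15 J = 3.391×10^4 eV.
Need n² > 1.56×10^6/3.391×10^4 = 46.00, i.e. n > 6.782.
The smallest integer satisfying this is n = 7.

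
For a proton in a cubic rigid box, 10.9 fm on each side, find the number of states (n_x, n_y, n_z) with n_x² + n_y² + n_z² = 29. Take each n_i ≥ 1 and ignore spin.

The level has n_x² + n_y² + n_z² = 29. The ordered positive-integer solutions are (2, 3, 4), (2, 4, 3), (3, 2, 4), (3, 4, 2), (4, 2, 3), (4, 3, 2).
That gives 6 states.

degeneracy = 6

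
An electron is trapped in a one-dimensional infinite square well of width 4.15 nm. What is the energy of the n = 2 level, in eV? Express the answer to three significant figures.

E_2 = 0.0873 eV

For an infinite well E_n = n²h²/(8m_eL²), so E_1 = h²/(8m_eL²) = (6.626×10^-34)²/(8·9.109×10^-31·(4.15×10^-9 m)²) = 3.498×10^-21 J.
Then E_2 = 2²·E_1 = 4·3.498×10^-21 J = 1.399×10^-20 J.
Converting, E_2 = 1.399×10^-20 J / (1.602×10^-19 J/eV) = 0.0873 eV.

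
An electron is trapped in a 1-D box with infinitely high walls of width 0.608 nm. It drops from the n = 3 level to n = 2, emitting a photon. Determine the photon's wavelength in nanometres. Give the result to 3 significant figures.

E_1 = h²/(8m_eL²) = 1.630×10^-19 J, so ΔE = (3² − 2²)E_1 = 8.150×10^-19 J.
λ = hc/ΔE = (6.626×10^-34·2.998×10^8)/8.150×10^-19 = 2.44×10^-7 m = 244 nm.

λ = 244 nm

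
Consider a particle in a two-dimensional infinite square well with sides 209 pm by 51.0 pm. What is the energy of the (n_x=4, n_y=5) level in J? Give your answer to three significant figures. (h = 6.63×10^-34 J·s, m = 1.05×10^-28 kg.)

E = 5.22×10^-18 J

For a 2D rectangular well E = (h²/8m)·Σ n_i²/L_i² = (6.63×10^-34)²/(8·1.05×10^-28) · [4²/(209 pm)² + 5²/(51.0 pm)²].
Evaluating gives E = 5.22×10^-18 J.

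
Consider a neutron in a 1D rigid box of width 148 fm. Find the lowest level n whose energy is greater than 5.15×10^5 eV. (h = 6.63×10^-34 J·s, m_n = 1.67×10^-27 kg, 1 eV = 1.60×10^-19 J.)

E_1 = h²/(8m_nL²) = 1.502×10^-15 J = 9388 eV.
Need n² > 5.15×10^5/9388 = 54.86, i.e. n > 7.407.
The smallest integer satisfying this is n = 8.

n = 8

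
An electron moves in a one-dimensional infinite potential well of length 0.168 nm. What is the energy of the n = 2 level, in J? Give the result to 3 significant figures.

For an infinite well E_n = n²h²/(8m_eL²), so E_1 = h²/(8m_eL²) = (6.626×10^-34)²/(8·9.109×10^-31·(1.68×10^-10 m)²) = 2.135×10^-18 J.
Then E_2 = 2²·E_1 = 4·2.135×10^-18 J = 8.54×10^-18 J.

E_2 = 8.54×10^-18 J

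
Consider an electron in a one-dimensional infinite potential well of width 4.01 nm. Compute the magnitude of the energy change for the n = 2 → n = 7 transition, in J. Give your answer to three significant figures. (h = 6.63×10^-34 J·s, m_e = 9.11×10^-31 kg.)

E_1 = h²/(8m_eL²) = 3.751×10^-21 J.
|ΔE| = |2² − 7²|·E_1 = 45·3.751×10^-21 J = 1.69×10^-19 J.

|ΔE| = 1.69×10^-19 J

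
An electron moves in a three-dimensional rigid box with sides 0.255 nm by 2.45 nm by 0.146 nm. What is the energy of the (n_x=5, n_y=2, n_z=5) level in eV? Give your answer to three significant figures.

E = 586 eV

For a 3D rectangular well E = (h²/8m_e)·Σ n_i²/L_i² = (6.626×10^-34)²/(8·9.109×10^-31) · [5²/(0.255 nm)² + 2²/(2.45 nm)² + 5²/(0.146 nm)²].
Evaluating gives E = 9.386×10^-17 J = 586 eV.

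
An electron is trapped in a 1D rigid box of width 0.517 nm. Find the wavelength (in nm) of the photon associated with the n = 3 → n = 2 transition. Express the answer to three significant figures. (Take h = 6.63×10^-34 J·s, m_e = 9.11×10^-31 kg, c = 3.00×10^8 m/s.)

λ = 176 nm

E_1 = h²/(8m_eL²) = 2.257×10^-19 J, so ΔE = (3² − 2²)E_1 = 1.128×10^-18 J.
λ = hc/ΔE = (6.63×10^-34·3.00×10^8)/1.128×10^-18 = 1.76×10^-7 m = 176 nm.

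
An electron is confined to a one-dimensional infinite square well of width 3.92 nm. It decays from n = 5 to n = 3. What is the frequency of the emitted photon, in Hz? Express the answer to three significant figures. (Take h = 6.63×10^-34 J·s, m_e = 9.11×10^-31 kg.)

f = 9.47×10^13 Hz

E_1 = h²/(8m_eL²) = 3.925×10^-21 J and ΔE = (5² − 3²)E_1 = 6.280×10^-20 J.
f = ΔE/h = 6.280×10^-20/6.63×10^-34 = 9.47×10^13 Hz.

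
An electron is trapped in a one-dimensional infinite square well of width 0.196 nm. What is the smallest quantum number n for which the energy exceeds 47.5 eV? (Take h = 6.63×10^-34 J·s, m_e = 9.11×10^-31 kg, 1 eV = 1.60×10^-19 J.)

E_1 = h²/(8m_eL²) = 1.570×10^-18 J = 9.812 eV.
Need n² > 47.5/9.812 = 4.841, i.e. n > 2.200.
The smallest integer satisfying this is n = 3.

n = 3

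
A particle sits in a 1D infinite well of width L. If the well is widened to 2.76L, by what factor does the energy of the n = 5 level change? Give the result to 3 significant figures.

E_n ∝ 1/L², so the energy scales by 1/2.76² = 0.131.

0.131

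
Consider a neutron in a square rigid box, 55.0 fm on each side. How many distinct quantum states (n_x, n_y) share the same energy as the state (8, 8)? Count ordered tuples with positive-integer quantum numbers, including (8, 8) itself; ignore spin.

degeneracy = 1

The level has n_x² + n_y² = 128. The ordered positive-integer solutions are (8, 8).
That gives 1 state.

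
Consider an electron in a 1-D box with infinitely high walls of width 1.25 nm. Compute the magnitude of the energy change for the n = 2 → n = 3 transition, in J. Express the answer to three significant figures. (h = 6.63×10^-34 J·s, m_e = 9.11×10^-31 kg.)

|ΔE| = 1.93×10^-19 J

E_1 = h²/(8m_eL²) = 3.860×10^-20 J.
|ΔE| = |2² − 3²|·E_1 = 5·3.860×10^-20 J = 1.93×10^-19 J.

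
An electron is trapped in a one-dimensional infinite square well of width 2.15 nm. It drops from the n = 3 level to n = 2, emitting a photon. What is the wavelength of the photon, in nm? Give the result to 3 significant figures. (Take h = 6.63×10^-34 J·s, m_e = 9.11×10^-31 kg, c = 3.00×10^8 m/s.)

λ = 3.05×10^3 nm

E_1 = h²/(8m_eL²) = 1.305×10^-20 J, so ΔE = (3² − 2²)E_1 = 6.525×10^-20 J.
λ = hc/ΔE = (6.63×10^-34·3.00×10^8)/6.525×10^-20 = 3.05×10^-6 m = 3.05×10^3 nm.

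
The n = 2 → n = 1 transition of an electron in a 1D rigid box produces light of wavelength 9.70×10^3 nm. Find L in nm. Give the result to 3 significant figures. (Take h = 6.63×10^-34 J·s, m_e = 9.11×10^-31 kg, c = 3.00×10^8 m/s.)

L = 2.97 nm

The photon carries ΔE = hc/λ = 6.63×10^-34·3.00×10^8/9.70×10^-6 m = 2.051×10^-20 J.
Since ΔE = (2² − 1²)E_1, E_1 = 6.837×10^-21 J, and L = h/√(8m_eE_1) = 2.97×10^-9 m = 2.97 nm.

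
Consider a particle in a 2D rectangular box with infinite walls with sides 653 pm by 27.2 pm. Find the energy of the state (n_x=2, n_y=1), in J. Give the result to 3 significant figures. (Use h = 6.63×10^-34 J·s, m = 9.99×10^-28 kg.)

E = 7.49×10^-20 J

For a 2D rectangular well E = (h²/8m)·Σ n_i²/L_i² = (6.63×10^-34)²/(8·9.99×10^-28) · [2²/(653 pm)² + 1²/(27.2 pm)²].
Evaluating gives E = 7.49×10^-20 J.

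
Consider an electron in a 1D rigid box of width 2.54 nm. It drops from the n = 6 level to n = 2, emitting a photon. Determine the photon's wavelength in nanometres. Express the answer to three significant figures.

E_1 = h²/(8m_eL²) = 9.338×10^-21 J, so ΔE = (6² − 2²)E_1 = 2.988×10^-19 J.
λ = hc/ΔE = (6.626×10^-34·2.998×10^8)/2.988×10^-19 = 6.65×10^-7 m = 665 nm.

λ = 665 nm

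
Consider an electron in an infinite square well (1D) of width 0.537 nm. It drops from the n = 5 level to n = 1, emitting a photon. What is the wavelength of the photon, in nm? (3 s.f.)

λ = 39.6 nm

E_1 = h²/(8m_eL²) = 2.089×10^-19 J, so ΔE = (5² − 1²)E_1 = 5.014×10^-18 J.
λ = hc/ΔE = (6.626×10^-34·2.998×10^8)/5.014×10^-18 = 3.96×10^-8 m = 39.6 nm.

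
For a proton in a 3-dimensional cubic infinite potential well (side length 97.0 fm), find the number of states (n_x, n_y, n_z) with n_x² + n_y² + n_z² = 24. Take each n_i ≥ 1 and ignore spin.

degeneracy = 3

The level has n_x² + n_y² + n_z² = 24. The ordered positive-integer solutions are (2, 2, 4), (2, 4, 2), (4, 2, 2).
That gives 3 states.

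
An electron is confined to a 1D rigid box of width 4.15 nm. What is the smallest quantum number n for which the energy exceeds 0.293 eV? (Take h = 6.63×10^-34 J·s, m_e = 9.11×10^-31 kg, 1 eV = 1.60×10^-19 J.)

n = 4

E_1 = h²/(8m_eL²) = 3.502×10^-21 J = 0.02189 eV.
Need n² > 0.293/0.02189 = 13.39, i.e. n > 3.659.
The smallest integer satisfying this is n = 4.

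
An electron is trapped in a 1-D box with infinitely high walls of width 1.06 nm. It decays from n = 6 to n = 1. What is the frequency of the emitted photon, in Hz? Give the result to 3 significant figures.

E_1 = h²/(8m_eL²) = 5.362×10^-20 J and ΔE = (6² − 1²)E_1 = 1.877×10^-18 J.
f = ΔE/h = 1.877×10^-18/6.626×10^-34 = 2.83×10^15 Hz.

f = 2.83×10^15 Hz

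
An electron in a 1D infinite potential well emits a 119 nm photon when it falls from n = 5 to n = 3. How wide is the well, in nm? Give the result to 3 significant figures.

The photon carries ΔE = hc/λ = 6.626×10^-34·2.998×10^8/1.19×10^-7 m = 1.669×10^-18 J.
Since ΔE = (5² − 3²)E_1, E_1 = 1.043×10^-19 J, and L = h/√(8m_eE_1) = 7.60×10^-10 m = 0.760 nm.

L = 0.760 nm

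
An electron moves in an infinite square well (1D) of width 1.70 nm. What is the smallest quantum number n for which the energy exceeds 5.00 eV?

n = 7

E_1 = h²/(8m_eL²) = 2.085×10^-20 J = 0.1301 eV.
Need n² > 5.00/0.1301 = 38.43, i.e. n > 6.199.
The smallest integer satisfying this is n = 7.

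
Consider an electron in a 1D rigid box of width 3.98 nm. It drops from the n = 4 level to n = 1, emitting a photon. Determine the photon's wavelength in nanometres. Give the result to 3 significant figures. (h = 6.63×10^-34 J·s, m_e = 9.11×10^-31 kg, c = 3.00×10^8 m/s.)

λ = 3.48×10^3 nm

E_1 = h²/(8m_eL²) = 3.808×10^-21 J, so ΔE = (4² − 1²)E_1 = 5.712×10^-20 J.
λ = hc/ΔE = (6.63×10^-34·3.00×10^8)/5.712×10^-20 = 3.48×10^-6 m = 3.48×10^3 nm.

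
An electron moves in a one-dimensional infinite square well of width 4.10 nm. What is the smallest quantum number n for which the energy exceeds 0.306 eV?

E_1 = h²/(8m_eL²) = 3.584×10^-21 J = 0.02237 eV.
Need n² > 0.306/0.02237 = 13.68, i.e. n > 3.699.
The smallest integer satisfying this is n = 4.

n = 4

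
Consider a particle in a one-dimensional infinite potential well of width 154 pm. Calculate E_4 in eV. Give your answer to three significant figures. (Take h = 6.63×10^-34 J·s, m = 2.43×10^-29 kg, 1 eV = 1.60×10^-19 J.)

For an infinite well E_n = n²h²/(8mL²), so E_1 = h²/(8mL²) = (6.63×10^-34)²/(8·2.43×10^-29·(1.54×10^-10 m)²) = 9.534×10^-20 J.
Then E_4 = 4²·E_1 = 16·9.534×10^-20 J = 1.525×10^-18 J.
Converting, E_4 = 1.525×10^-18 J / (1.60×10^-19 J/eV) = 9.53 eV.

E_4 = 9.53 eV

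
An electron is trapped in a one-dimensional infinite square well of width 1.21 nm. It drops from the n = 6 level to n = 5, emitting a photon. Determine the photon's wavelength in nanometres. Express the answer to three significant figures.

λ = 439 nm

E_1 = h²/(8m_eL²) = 4.115×10^-20 J, so ΔE = (6² − 5²)E_1 = 4.526×10^-19 J.
λ = hc/ΔE = (6.626×10^-34·2.998×10^8)/4.526×10^-19 = 4.39×10^-7 m = 439 nm.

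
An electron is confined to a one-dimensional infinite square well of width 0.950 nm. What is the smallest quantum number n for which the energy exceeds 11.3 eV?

n = 6

E_1 = h²/(8m_eL²) = 6.676×10^-20 J = 0.4167 eV.
Need n² > 11.3/0.4167 = 27.12, i.e. n > 5.208.
The smallest integer satisfying this is n = 6.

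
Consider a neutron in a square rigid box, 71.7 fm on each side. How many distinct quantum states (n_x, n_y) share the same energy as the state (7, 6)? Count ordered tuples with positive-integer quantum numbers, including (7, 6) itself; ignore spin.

degeneracy = 4

The level has n_x² + n_y² = 85. The ordered positive-integer solutions are (2, 9), (6, 7), (7, 6), (9, 2).
That gives 4 states.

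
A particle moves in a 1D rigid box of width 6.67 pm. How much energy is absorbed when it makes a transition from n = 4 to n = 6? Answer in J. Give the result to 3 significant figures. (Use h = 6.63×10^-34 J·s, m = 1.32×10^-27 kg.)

|ΔE| = 1.87×10^-17 J

E_1 = h²/(8mL²) = 9.356×10^-19 J.
|ΔE| = |4² − 6²|·E_1 = 20·9.356×10^-19 J = 1.87×10^-17 J.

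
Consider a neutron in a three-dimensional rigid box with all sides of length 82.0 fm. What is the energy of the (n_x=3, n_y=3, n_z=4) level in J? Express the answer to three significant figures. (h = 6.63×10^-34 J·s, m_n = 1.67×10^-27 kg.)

For a 3D rectangular well E = (h²/8m_n)·Σ n_i²/L_i² = (6.63×10^-34)²/(8·1.67×10^-27) · [3²/(82.0 fm)² + 3²/(82.0 fm)² + 4²/(82.0 fm)²].
Evaluating gives E = 1.66×10^-13 J.

E = 1.66×10^-13 J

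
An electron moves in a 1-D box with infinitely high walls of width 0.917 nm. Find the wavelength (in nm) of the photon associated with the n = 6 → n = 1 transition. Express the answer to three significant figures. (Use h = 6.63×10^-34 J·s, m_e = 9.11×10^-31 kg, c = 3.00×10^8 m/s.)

λ = 79.2 nm

E_1 = h²/(8m_eL²) = 7.173×10^-20 J, so ΔE = (6² − 1²)E_1 = 2.511×10^-18 J.
λ = hc/ΔE = (6.63×10^-34·3.00×10^8)/2.511×10^-18 = 7.92×10^-8 m = 79.2 nm.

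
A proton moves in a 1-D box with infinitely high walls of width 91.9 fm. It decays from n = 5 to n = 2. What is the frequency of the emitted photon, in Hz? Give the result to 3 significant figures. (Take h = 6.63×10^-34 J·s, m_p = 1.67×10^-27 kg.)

f = 1.23×10^20 Hz

E_1 = h²/(8m_pL²) = 3.896×10^-15 J and ΔE = (5² − 2²)E_1 = 8.182×10^-14 J.
f = ΔE/h = 8.182×10^-14/6.63×10^-34 = 1.23×10^20 Hz.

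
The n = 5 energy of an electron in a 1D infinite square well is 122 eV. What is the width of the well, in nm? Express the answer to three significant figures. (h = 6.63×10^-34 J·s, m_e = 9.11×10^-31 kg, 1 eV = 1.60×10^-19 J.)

From E_n = n²h²/(8m_eL²), L = n·h/√(8m_eE_n).
E_5 = 122 eV = 1.952×10^-17 J, so L = 5·6.63×10^-34/√(8·9.11×10^-31·1.952×10^-17) = 2.78×10^-10 m = 0.278 nm.

L = 0.278 nm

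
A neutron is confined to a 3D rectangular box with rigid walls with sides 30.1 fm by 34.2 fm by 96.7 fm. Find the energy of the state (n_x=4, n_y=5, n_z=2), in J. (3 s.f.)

For a 3D rectangular well E = (h²/8m_n)·Σ n_i²/L_i² = (6.626×10^-34)²/(8·1.675×10^-27) · [4²/(30.1 fm)² + 5²/(34.2 fm)² + 2²/(96.7 fm)²].
Evaluating gives E = 1.29×10^-12 J.

E = 1.29×10^-12 J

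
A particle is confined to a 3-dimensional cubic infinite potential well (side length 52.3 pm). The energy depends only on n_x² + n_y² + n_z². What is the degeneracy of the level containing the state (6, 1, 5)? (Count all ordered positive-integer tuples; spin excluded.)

The level has n_x² + n_y² + n_z² = 62. The ordered positive-integer solutions are (1, 5, 6), (1, 6, 5), (2, 3, 7), (2, 7, 3), (3, 2, 7), (3, 7, 2), (5, 1, 6), (5, 6, 1), (6, 1, 5), (6, 5, 1), (7, 2, 3), (7, 3, 2).
That gives 12 states.

degeneracy = 12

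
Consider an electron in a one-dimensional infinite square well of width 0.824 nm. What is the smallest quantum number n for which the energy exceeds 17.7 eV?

n = 6

E_1 = h²/(8m_eL²) = 8.873×10^-20 J = 0.5539 eV.
Need n² > 17.7/0.5539 = 31.96, i.e. n > 5.653.
The smallest integer satisfying this is n = 6.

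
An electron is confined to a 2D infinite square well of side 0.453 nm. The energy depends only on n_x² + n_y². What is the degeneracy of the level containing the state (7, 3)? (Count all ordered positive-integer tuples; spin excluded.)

The level has n_x² + n_y² = 58. The ordered positive-integer solutions are (3, 7), (7, 3).
That gives 2 states.

degeneracy = 2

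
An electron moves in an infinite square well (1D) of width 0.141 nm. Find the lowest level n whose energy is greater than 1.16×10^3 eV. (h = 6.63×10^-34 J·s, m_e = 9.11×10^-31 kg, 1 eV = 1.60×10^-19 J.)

E_1 = h²/(8m_eL²) = 3.034×10^-18 J = 18.96 eV.
Need n² > 1.16×10^3/18.96 = 61.18, i.e. n > 7.822.
The smallest integer satisfying this is n = 8.

n = 8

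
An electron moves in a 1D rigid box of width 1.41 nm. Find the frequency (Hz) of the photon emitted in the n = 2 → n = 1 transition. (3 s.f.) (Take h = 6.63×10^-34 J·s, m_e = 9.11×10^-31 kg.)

f = 1.37×10^14 Hz

E_1 = h²/(8m_eL²) = 3.034×10^-20 J and ΔE = (2² − 1²)E_1 = 9.102×10^-20 J.
f = ΔE/h = 9.102×10^-20/6.63×10^-34 = 1.37×10^14 Hz.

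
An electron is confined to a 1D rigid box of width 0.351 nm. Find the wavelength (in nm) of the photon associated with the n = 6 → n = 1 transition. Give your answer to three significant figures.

E_1 = h²/(8m_eL²) = 4.890×10^-19 J, so ΔE = (6² − 1²)E_1 = 1.711×10^-17 J.
λ = hc/ΔE = (6.626×10^-34·2.998×10^8)/1.711×10^-17 = 1.16×10^-8 m = 11.6 nm.

λ = 11.6 nm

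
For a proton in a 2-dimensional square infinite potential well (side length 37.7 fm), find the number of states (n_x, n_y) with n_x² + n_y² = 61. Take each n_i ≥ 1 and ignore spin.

The level has n_x² + n_y² = 61. The ordered positive-integer solutions are (5, 6), (6, 5).
That gives 2 states.

degeneracy = 2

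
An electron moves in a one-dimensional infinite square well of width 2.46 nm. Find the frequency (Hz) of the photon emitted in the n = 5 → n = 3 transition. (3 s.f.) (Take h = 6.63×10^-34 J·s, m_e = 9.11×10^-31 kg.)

E_1 = h²/(8m_eL²) = 9.967×10^-21 J and ΔE = (5² − 3²)E_1 = 1.595×10^-19 J.
f = ΔE/h = 1.595×10^-19/6.63×10^-34 = 2.41×10^14 Hz.

f = 2.41×10^14 Hz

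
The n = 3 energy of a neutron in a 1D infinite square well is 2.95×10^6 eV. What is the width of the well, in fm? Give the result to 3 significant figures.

From E_n = n²h²/(8m_nL²), L = n·h/√(8m_nE_n).
E_3 = 2.95×10^6 eV = 4.726×10^-13 J, so L = 3·6.626×10^-34/√(8·1.675×10^-27·4.726×10^-13) = 2.50×10^-14 m = 25.0 fm.

L = 25.0 fm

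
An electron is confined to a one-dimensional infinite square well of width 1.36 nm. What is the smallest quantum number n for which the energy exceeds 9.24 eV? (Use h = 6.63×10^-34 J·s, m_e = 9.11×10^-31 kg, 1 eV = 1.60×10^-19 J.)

E_1 = h²/(8m_eL²) = 3.261×10^-20 J = 0.2038 eV.
Need n² > 9.24/0.2038 = 45.34, i.e. n > 6.733.
The smallest integer satisfying this is n = 7.

n = 7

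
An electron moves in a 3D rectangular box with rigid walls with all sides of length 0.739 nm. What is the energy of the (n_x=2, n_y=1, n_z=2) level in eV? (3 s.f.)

For a 3D rectangular well E = (h²/8m_e)·Σ n_i²/L_i² = (6.626×10^-34)²/(8·9.109×10^-31) · [2²/(0.739 nm)² + 1²/(0.739 nm)² + 2²/(0.739 nm)²].
Evaluating gives E = 9.929×10^-19 J = 6.20 eV.

E = 6.20 eV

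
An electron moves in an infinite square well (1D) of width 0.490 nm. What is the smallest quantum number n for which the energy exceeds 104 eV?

n = 9

E_1 = h²/(8m_eL²) = 2.509×10^-19 J = 1.566 eV.
Need n² > 104/1.566 = 66.41, i.e. n > 8.149.
The smallest integer satisfying this is n = 9.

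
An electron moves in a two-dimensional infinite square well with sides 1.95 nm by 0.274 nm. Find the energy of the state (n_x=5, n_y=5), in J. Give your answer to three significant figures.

For a 2D rectangular well E = (h²/8m_e)·Σ n_i²/L_i² = (6.626×10^-34)²/(8·9.109×10^-31) · [5²/(1.95 nm)² + 5²/(0.274 nm)²].
Evaluating gives E = 2.05×10^-17 J.

E = 2.05×10^-17 J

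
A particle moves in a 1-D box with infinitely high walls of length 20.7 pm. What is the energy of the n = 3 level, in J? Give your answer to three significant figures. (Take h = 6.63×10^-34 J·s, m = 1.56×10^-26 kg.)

E_3 = 7.40×10^-20 J

For an infinite well E_n = n²h²/(8mL²), so E_1 = h²/(8mL²) = (6.63×10^-34)²/(8·1.56×10^-26·(2.07×10^-11 m)²) = 8.220×10^-21 J.
Then E_3 = 3²·E_1 = 9·8.220×10^-21 J = 7.40×10^-20 J.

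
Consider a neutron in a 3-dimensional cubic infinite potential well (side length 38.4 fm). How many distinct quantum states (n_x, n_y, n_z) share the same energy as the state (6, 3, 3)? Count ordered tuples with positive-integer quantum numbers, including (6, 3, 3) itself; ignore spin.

degeneracy = 12

The level has n_x² + n_y² + n_z² = 54. The ordered positive-integer solutions are (1, 2, 7), (1, 7, 2), (2, 1, 7), (2, 5, 5), (2, 7, 1), (3, 3, 6), (3, 6, 3), (5, 2, 5), (5, 5, 2), (6, 3, 3), (7, 1, 2), (7, 2, 1).
That gives 12 states.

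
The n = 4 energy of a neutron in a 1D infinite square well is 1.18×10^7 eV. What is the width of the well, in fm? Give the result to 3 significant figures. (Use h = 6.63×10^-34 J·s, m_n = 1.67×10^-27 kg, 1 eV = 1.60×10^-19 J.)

From E_n = n²h²/(8m_nL²), L = n·h/√(8m_nE_n).
E_4 = 1.18×10^7 eV = 1.888×10^-12 J, so L = 4·6.63×10^-34/√(8·1.67×10^-27·1.888×10^-12) = 1.67×10^-14 m = 16.7 fm.

L = 16.7 fm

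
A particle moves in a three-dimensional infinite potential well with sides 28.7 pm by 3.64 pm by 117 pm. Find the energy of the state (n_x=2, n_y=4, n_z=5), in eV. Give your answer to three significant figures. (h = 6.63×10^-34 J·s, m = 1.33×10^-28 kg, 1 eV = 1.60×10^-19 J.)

For a 3D rectangular well E = (h²/8m)·Σ n_i²/L_i² = (6.63×10^-34)²/(8·1.33×10^-28) · [2²/(28.7 pm)² + 4²/(3.64 pm)² + 5²/(117 pm)²].
Evaluating gives E = 5.016×10^-16 J = 3.14×10^3 eV.

E = 3.14×10^3 eV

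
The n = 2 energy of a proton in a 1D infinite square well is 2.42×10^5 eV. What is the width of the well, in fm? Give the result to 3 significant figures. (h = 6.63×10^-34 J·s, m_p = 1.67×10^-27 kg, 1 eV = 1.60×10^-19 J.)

L = 58.3 fm

From E_n = n²h²/(8m_pL²), L = n·h/√(8m_pE_n).
E_2 = 2.42×10^5 eV = 3.872×10^-14 J, so L = 2·6.63×10^-34/√(8·1.67×10^-27·3.872×10^-14) = 5.83×10^-14 m = 58.3 fm.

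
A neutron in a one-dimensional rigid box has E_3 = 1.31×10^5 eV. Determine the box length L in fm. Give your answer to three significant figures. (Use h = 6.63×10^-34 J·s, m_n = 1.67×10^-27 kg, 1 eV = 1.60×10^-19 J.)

L = 119 fm

From E_n = n²h²/(8m_nL²), L = n·h/√(8m_nE_n).
E_3 = 1.31×10^5 eV = 2.096×10^-14 J, so L = 3·6.63×10^-34/√(8·1.67×10^-27·2.096×10^-14) = 1.19×10^-13 m = 119 fm.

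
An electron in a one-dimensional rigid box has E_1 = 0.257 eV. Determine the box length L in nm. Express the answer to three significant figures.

From E_n = n²h²/(8m_eL²), L = n·h/√(8m_eE_n).
E_1 = 0.257 eV = 4.117×10^-20 J, so L = 1·6.626×10^-34/√(8·9.109×10^-31·4.117×10^-20) = 1.21×10^-9 m = 1.21 nm.

L = 1.21 nm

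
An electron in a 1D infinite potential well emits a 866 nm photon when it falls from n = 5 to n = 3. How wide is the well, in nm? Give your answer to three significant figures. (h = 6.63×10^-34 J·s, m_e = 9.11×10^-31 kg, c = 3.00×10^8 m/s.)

L = 2.05 nm

The photon carries ΔE = hc/λ = 6.63×10^-34·3.00×10^8/8.66×10^-7 m = 2.297×10^-19 J.
Since ΔE = (5² − 3²)E_1, E_1 = 1.436×10^-20 J, and L = h/√(8m_eE_1) = 2.05×10^-9 m = 2.05 nm.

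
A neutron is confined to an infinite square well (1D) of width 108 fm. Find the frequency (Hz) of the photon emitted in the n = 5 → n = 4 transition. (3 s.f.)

f = 3.82×10^19 Hz

E_1 = h²/(8m_nL²) = 2.809×10^-15 J and ΔE = (5² − 4²)E_1 = 2.528×10^-14 J.
f = ΔE/h = 2.528×10^-14/6.626×10^-34 = 3.82×10^19 Hz.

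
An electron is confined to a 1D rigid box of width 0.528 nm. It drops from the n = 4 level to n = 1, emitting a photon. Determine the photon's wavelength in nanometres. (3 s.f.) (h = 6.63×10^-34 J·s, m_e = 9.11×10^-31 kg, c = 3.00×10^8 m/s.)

λ = 61.3 nm

E_1 = h²/(8m_eL²) = 2.163×10^-19 J, so ΔE = (4² − 1²)E_1 = 3.244×10^-18 J.
λ = hc/ΔE = (6.63×10^-34·3.00×10^8)/3.244×10^-18 = 6.13×10^-8 m = 61.3 nm.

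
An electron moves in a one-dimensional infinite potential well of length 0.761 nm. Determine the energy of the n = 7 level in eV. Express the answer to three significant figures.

E_7 = 31.8 eV

For an infinite well E_n = n²h²/(8m_eL²), so E_1 = h²/(8m_eL²) = (6.626×10^-34)²/(8·9.109×10^-31·(7.61×10^-10 m)²) = 1.040×10^-19 J.
Then E_7 = 7²·E_1 = 49·1.040×10^-19 J = 5.096×10^-18 J.
Converting, E_7 = 5.096×10^-18 J / (1.602×10^-19 J/eV) = 31.8 eV.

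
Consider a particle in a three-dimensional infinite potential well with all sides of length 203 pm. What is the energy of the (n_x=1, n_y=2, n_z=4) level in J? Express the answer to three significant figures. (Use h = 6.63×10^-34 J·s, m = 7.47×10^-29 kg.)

For a 3D rectangular well E = (h²/8m)·Σ n_i²/L_i² = (6.63×10^-34)²/(8·7.47×10^-29) · [1²/(203 pm)² + 2²/(203 pm)² + 4²/(203 pm)²].
Evaluating gives E = 3.75×10^-19 J.

E = 3.75×10^-19 J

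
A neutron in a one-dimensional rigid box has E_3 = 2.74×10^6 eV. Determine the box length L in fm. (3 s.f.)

L = 25.9 fm

From E_n = n²h²/(8m_nL²), L = n·h/√(8m_nE_n).
E_3 = 2.74×10^6 eV = 4.389×10^-13 J, so L = 3·6.626×10^-34/√(8·1.675×10^-27·4.389×10^-13) = 2.59×10^-14 m = 25.9 fm.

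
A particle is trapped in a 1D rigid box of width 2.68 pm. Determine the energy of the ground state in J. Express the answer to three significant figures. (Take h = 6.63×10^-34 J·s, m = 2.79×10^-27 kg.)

For an infinite well E_n = n²h²/(8mL²), so E_1 = h²/(8mL²) = (6.63×10^-34)²/(8·2.79×10^-27·(2.68×10^-12 m)²) = 2.742×10^-18 J.

E_1 = 2.74×10^-18 J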